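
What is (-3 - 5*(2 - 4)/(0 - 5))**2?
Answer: 25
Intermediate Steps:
(-3 - 5*(2 - 4)/(0 - 5))**2 = (-3 - (-10)/(-5))**2 = (-3 - (-10)*(-1)/5)**2 = (-3 - 5*2/5)**2 = (-3 - 2)**2 = (-5)**2 = 25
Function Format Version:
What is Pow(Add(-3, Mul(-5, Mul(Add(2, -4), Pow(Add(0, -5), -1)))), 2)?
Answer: 25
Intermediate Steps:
Pow(Add(-3, Mul(-5, Mul(Add(2, -4), Pow(Add(0, -5), -1)))), 2) = Pow(Add(-3, Mul(-5, Mul(-2, Pow(-5, -1)))), 2) = Pow(Add(-3, Mul(-5, Mul(-2, Rational(-1, 5)))), 2) = Pow(Add(-3, Mul(-5, Rational(2, 5))), 2) = Pow(Add(-3, -2), 2) = Pow(-5, 2) = 25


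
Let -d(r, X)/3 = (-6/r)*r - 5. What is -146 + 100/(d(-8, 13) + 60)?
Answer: -13478/93 ≈ -144.92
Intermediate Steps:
d(r, X) = 33 (d(r, X) = -3*((-6/r)*r - 5) = -3*(-6 - 5) = -3*(-11) = 33)
-146 + 100/(d(-8, 13) + 60) = -146 + 100/(33 + 60) = -146 + 100/93 = -13478/93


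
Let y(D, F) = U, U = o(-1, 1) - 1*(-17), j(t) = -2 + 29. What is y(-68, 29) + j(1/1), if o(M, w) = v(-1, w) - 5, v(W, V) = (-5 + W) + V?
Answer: 34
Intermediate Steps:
v(W, V) = -5 + V + W
j(t) = 27
o(M, w) = -11 + w (o(M, w) = (-5 + w - 1) - 5 = (-6 + w) - 5 = -11 + w)
U = 7 (U = (-11 + 1) - 1*(-17) = -10 + 17 = 7)
y(D, F) = 7
y(-68, 29) + j(1/1) = 7 + 27 = 34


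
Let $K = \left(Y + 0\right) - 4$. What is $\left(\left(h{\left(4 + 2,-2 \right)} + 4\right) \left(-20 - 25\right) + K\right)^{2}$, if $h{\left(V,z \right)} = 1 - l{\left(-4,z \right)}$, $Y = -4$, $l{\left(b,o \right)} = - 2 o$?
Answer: $2809$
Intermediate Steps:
$h{\left(V,z \right)} = 1 + 2 z$ ($h{\left(V,z \right)} = 1 - - 2 z = 1 + 2 z$)
$K = -8$ ($K = \left(-4 + 0\right) - 4 = -4 - 4 = -8$)
$\left(\left(h{\left(4 + 2,-2 \right)} + 4\right) \left(-20 - 25\right) + K\right)^{2} = \left(\left(\left(1 + 2 \left(-2\right)\right) + 4\right) \left(-20 - 25\right) - 8\right)^{2} = \left(\left(\left(1 - 4\right) + 4\right) \left(-45\right) - 8\right)^{2} = \left(\left(-3 + 4\right) \left(-45\right) - 8\right)^{2} = \left(1 \left(-45\right) - 8\right)^{2} = \left(-45 - 8\right)^{2} = \left(-53\right)^{2} = 2809$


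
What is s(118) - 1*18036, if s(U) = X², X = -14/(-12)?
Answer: -649247/36 ≈ -18035.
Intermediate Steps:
X = 7/6 (X = -14*(-1/12) = 7/6 ≈ 1.1667)
s(U) = 49/36 (s(U) = (7/6)² = 49/36)
s(118) - 1*18036 = 49/36 - 1*18036 = 49/36 - 18036 = -649247/36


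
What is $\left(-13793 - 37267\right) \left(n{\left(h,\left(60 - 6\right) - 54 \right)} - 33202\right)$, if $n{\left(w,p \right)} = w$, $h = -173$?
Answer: $1704127500$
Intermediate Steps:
$\left(-13793 - 37267\right) \left(n{\left(h,\left(60 - 6\right) - 54 \right)} - 33202\right) = \left(-13793 - 37267\right) \left(-173 - 33202\right) = \left(-51060\right) \left(-33375\right) = 1704127500$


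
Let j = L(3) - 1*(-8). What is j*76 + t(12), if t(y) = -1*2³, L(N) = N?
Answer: 828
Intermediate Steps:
t(y) = -8 (t(y) = -1*8 = -8)
j = 11 (j = 3 - 1*(-8) = 3 + 8 = 11)
j*76 + t(12) = 11*76 - 8 = 836 - 8 = 828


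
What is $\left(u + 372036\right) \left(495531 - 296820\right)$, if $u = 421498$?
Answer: $157683934674$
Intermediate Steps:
$\left(u + 372036\right) \left(495531 - 296820\right) = \left(421498 + 372036\right) \left(495531 - 296820\right) = 793534 \cdot 198711 = 157683934674$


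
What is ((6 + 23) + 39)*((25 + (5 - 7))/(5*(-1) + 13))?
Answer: 391/2 ≈ 195.50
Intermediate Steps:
((6 + 23) + 39)*((25 + (5 - 7))/(5*(-1) + 13)) = (29 + 39)*((25 - 2)/(-5 + 13)) = 68*(23/8) = 391/2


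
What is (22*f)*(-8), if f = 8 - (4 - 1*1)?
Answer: -880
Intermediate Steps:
f = 5 (f = 8 - (4 - 1) = 8 - 1*3 = 8 - 3 = 5)
(22*f)*(-8) = (22*5)*(-8) = 110*(-8) = -880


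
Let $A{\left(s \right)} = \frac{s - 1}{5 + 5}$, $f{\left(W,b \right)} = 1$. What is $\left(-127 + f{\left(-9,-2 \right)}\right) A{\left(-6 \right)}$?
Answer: $\frac{441}{5} \approx 88.2$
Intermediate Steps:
$A{\left(s \right)} = - \frac{1}{10} + \frac{s}{10}$ ($A{\left(s \right)} = \frac{-1 + s}{10} = \left(-1 + s\right) \frac{1}{10} = - \frac{1}{10} + \frac{s}{10}$)
$\left(-127 + f{\left(-9,-2 \right)}\right) A{\left(-6 \right)} = \left(-127 + 1\right) \left(- \frac{1}{10} + \frac{1}{10} \left(-6\right)\right) = - 126 \left(- \frac{1}{10} - \frac{3}{5}\right) = \left(-126\right) \left(- \frac{7}{10}\right) = \frac{441}{5}$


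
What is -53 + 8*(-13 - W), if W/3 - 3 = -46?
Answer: 875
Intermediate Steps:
W = -129 (W = 9 + 3*(-46) = 9 - 138 = -129)
-53 + 8*(-13 - W) = -53 + 8*(-13 - 1*(-129)) = -53 + 8*(-13 + 129) = -53 + 8*116 = -53 + 928 = 875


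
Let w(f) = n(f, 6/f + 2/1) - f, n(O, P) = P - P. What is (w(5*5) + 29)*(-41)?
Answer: -164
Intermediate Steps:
n(O, P) = 0
w(f) = -f (w(f) = 0 - f = -f)
(w(5*5) + 29)*(-41) = (-5*5 + 29)*(-41) = (-1*25 + 29)*(-41) = (-25 + 29)*(-41) = 4*(-41) = -164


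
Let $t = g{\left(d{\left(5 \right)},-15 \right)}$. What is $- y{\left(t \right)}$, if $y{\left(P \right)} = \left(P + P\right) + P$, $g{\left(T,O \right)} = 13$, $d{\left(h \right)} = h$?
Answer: $-39$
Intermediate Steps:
$t = 13$
$y{\left(P \right)} = 3 P$ ($y{\left(P \right)} = 2 P + P = 3 P$)
$- y{\left(t \right)} = - 3 \cdot 13 = \left(-1\right) 39 = -39$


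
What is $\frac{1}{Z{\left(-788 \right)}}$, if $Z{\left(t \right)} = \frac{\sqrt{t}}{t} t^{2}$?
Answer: $\frac{i \sqrt{197}}{310472} \approx 4.5208 \cdot 10^{-5} i$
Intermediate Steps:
$Z{\left(t \right)} = t^{\frac{3}{2}}$ ($Z{\left(t \right)} = \frac{t^{2}}{\sqrt{t}} = t^{\frac{3}{2}}$)
$\frac{1}{Z{\left(-788 \right)}} = \frac{1}{\left(-788\right)^{\frac{3}{2}}} = \frac{1}{\left(-1576\right) i \sqrt{197}} = \frac{i \sqrt{197}}{310472}$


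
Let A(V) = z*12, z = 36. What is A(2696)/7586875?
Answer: 432/7586875 ≈ 5.6940e-5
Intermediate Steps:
A(V) = 432 (A(V) = 36*12 = 432)
A(2696)/7586875 = 432/7586875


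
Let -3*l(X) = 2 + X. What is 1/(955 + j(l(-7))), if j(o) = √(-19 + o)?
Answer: 2865/2736127 - 2*I*√39/2736127 ≈ 0.0010471 - 4.5648e-6*I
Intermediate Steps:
l(X) = -⅔ - X/3 (l(X) = -(2 + X)/3 = -⅔ - X/3)
1/(955 + j(l(-7))) = 1/(955 + √(-19 + (-⅔ - ⅓*(-7)))) = 1/(955 + √(-19 + (-⅔ + 7/3))) = 1/(955 + √(-19 + 5/3)) = 1/(955 + √(-52/3)) = 1/(955 + 2*I*√39/3)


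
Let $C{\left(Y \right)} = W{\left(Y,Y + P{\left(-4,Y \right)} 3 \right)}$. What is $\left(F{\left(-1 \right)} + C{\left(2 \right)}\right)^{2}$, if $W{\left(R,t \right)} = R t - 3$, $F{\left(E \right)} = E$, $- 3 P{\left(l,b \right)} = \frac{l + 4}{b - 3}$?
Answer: $0$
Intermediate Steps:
$P{\left(l,b \right)} = - \frac{4 + l}{3 \left(-3 + b\right)}$ ($P{\left(l,b \right)} = - \frac{\left(l + 4\right) \frac{1}{b - 3}}{3} = - \frac{\left(4 + l\right) \frac{1}{-3 + b}}{3} = - \frac{\frac{1}{-3 + b} \left(4 + l\right)}{3} = - \frac{4 + l}{3 \left(-3 + b\right)}$)
$W{\left(R,t \right)} = -3 + R t$
$C{\left(Y \right)} = -3 + Y^{2}$ ($C{\left(Y \right)} = -3 + Y \left(Y + \frac{-4 - -4}{3 \left(-3 + Y\right)} 3\right) = -3 + Y \left(Y + \frac{-4 + 4}{3 \left(-3 + Y\right)} 3\right) = -3 + Y \left(Y + \frac{1}{3} \frac{1}{-3 + Y} 0 \cdot 3\right) = -3 + Y \left(Y + 0 \cdot 3\right) = -3 + Y \left(Y + 0\right) = -3 + Y Y = -3 + Y^{2}$)
$\left(F{\left(-1 \right)} + C{\left(2 \right)}\right)^{2} = \left(-1 - \left(3 - 2^{2}\right)\right)^{2} = \left(-1 + \left(-3 + 4\right)\right)^{2} = \left(-1 + 1\right)^{2} = 0^{2} = 0$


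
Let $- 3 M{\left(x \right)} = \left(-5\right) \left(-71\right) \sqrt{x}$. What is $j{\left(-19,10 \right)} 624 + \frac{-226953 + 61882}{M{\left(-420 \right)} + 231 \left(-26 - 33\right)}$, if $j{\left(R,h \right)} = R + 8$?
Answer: $\frac{15 \left(- 324896 \sqrt{105} + 18676877 i\right)}{- 40887 i + 710 \sqrt{105}} \approx -6852.3 - 2.089 i$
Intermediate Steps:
$j{\left(R,h \right)} = 8 + R$
$M{\left(x \right)} = - \frac{355 \sqrt{x}}{3}$ ($M{\left(x \right)} = - \frac{\left(-5\right) \left(-71\right) \sqrt{x}}{3} = - \frac{355 \sqrt{x}}{3}$)
$j{\left(-19,10 \right)} 624 + \frac{-226953 + 61882}{M{\left(-420 \right)} + 231 \left(-26 - 33\right)} = \left(8 - 19\right) 624 + \frac{-226953 + 61882}{- \frac{355 \sqrt{-420}}{3} + 231 \left(-26 - 33\right)} = \left(-11\right) 624 - \frac{165071}{- \frac{355 \cdot 2 i \sqrt{105}}{3} + 231 \left(-59\right)} = -6864 - \frac{165071}{- \frac{710 i \sqrt{105}}{3} - 13629} = -6864 - \frac{165071}{-13629 - \frac{710 i \sqrt{105}}{3}}$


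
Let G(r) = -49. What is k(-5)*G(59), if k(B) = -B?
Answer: -245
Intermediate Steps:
k(-5)*G(59) = -1*(-5)*(-49) = 5*(-49) = -245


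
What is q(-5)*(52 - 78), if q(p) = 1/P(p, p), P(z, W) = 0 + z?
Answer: 26/5 ≈ 5.2000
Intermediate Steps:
P(z, W) = z
q(p) = 1/p
q(-5)*(52 - 78) = (52 - 78)/(-5) = -1/5*(-26) = 26/5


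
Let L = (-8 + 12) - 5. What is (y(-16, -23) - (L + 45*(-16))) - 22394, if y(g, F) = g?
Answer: -21689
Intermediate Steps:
L = -1 (L = 4 - 5 = -1)
(y(-16, -23) - (L + 45*(-16))) - 22394 = (-16 - (-1 + 45*(-16))) - 22394 = (-16 - (-1 - 720)) - 22394 = (-16 - 1*(-721)) - 22394 = (-16 + 721) - 22394 = 705 - 22394 = -21689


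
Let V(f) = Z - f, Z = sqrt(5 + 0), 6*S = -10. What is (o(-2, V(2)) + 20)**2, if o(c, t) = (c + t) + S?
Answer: 1894/9 + 86*sqrt(5)/3 ≈ 274.54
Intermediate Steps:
S = -5/3 (S = (1/6)*(-10) = -5/3 ≈ -1.6667)
Z = sqrt(5) ≈ 2.2361
V(f) = sqrt(5) - f
o(c, t) = -5/3 + c + t (o(c, t) = (c + t) - 5/3 = -5/3 + c + t)
(o(-2, V(2)) + 20)**2 = ((-5/3 - 2 + (sqrt(5) - 1*2)) + 20)**2 = ((-5/3 - 2 + (sqrt(5) - 2)) + 20)**2 = ((-5/3 - 2 + (-2 + sqrt(5))) + 20)**2 = ((-17/3 + sqrt(5)) + 20)**2 = (43/3 + sqrt(5))**2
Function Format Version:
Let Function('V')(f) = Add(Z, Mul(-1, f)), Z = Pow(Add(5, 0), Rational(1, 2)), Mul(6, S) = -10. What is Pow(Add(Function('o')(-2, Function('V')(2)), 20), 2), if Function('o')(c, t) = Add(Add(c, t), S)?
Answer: Add(Rational(1894, 9), Mul(Rational(86, 3), Pow(5, Rational(1, 2)))) ≈ 274.54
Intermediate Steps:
S = Rational(-5, 3) (S = Mul(Rational(1, 6), -10) = Rational(-5, 3) ≈ -1.6667)
Z = Pow(5, Rational(1, 2)) ≈ 2.2361
Function('V')(f) = Add(Pow(5, Rational(1, 2)), Mul(-1, f))
Function('o')(c, t) = Add(Rational(-5, 3), c, t) (Function('o')(c, t) = Add(Add(c, t), Rational(-5, 3)) = Add(Rational(-5, 3), c, t))
Pow(Add(Function('o')(-2, Function('V')(2)), 20), 2) = Pow(Add(Add(Rational(-5, 3), -2, Add(Pow(5, Rational(1, 2)), Mul(-1, 2))), 20), 2) = Pow(Add(Add(Rational(-5, 3), -2, Add(Pow(5, Rational(1, 2)), -2)), 20), 2) = Pow(Add(Add(Rational(-5, 3), -2, Add(-2, Pow(5, Rational(1, 2)))), 20), 2) = Pow(Add(Add(Rational(-17, 3), Pow(5, Rational(1, 2))), 20), 2) = Pow(Add(Rational(43, 3), Pow(5, Rational(1, 2))), 2)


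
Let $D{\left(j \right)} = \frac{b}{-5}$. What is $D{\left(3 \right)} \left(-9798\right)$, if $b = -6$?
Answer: $- \frac{58788}{5} \approx -11758.0$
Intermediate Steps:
$D{\left(j \right)} = \frac{6}{5}$ ($D{\left(j \right)} = - \frac{6}{-5} = \left(-6\right) \left(- \frac{1}{5}\right) = \frac{6}{5}$)
$D{\left(3 \right)} \left(-9798\right) = \frac{6}{5} \left(-9798\right) = - \frac{58788}{5}$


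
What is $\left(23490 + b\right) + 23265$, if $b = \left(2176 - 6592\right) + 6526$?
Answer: $48865$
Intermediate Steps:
$b = 2110$ ($b = -4416 + 6526 = 2110$)
$\left(23490 + b\right) + 23265 = \left(23490 + 2110\right) + 23265 = 25600 + 23265 = 48865$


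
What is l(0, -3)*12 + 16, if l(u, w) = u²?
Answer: 16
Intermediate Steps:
l(0, -3)*12 + 16 = 0²*12 + 16 = 0*12 + 16 = 0 + 16 = 16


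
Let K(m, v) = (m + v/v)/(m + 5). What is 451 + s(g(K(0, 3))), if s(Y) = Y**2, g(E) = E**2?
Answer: 281876/625 ≈ 451.00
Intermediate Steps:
K(m, v) = (1 + m)/(5 + m) (K(m, v) = (m + 1)/(5 + m) = (1 + m)/(5 + m))
451 + s(g(K(0, 3))) = 451 + (((1 + 0)/(5 + 0))**2)**2 = 451 + ((1/5)**2)**2 = 451 + (1/25)**2 = 451 + 1/625 = 281876/625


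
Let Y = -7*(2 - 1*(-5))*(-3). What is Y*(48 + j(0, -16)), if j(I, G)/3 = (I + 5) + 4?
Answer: 11025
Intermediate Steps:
j(I, G) = 27 + 3*I (j(I, G) = 3*((I + 5) + 4) = 3*((5 + I) + 4) = 3*(9 + I) = 27 + 3*I)
Y = 147 (Y = -7*(2 + 5)*(-3) = -7*7*(-3) = -49*(-3) = 147)
Y*(48 + j(0, -16)) = 147*(48 + (27 + 3*0)) = 147*(48 + (27 + 0)) = 147*(48 + 27) = 147*75 = 11025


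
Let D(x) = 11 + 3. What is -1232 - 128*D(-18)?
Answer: -3024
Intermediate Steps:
D(x) = 14
-1232 - 128*D(-18) = -1232 - 128*14 = -1232 - 1792 = -3024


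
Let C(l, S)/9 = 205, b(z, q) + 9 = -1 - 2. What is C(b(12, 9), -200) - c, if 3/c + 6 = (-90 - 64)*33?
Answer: 3129121/1696 ≈ 1845.0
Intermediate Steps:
b(z, q) = -12 (b(z, q) = -9 + (-1 - 2) = -9 - 3 = -12)
C(l, S) = 1845 (C(l, S) = 9*205 = 1845)
c = -1/1696 (c = 3/(-6 + (-90 - 64)*33) = 3/(-6 - 154*33) = 3/(-6 - 5082) = 3/(-5088) = 3*(-1/5088) = -1/1696 ≈ -0.00058962)
C(b(12, 9), -200) - c = 1845 - 1*(-1/1696) = 1845 + 1/1696 = 3129121/1696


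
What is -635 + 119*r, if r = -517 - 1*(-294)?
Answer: -27172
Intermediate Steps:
r = -223 (r = -517 + 294 = -223)
-635 + 119*r = -635 + 119*(-223) = -635 - 26537 = -27172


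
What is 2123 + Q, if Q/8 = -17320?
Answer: -136437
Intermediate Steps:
Q = -138560 (Q = 8*(-17320) = -138560)
2123 + Q = 2123 - 138560 = -136437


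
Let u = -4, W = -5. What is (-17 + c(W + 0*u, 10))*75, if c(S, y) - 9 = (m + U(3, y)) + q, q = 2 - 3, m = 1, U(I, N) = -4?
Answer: -900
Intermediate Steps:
q = -1
c(S, y) = 5 (c(S, y) = 9 + ((1 - 4) - 1) = 9 + (-3 - 1) = 9 - 4 = 5)
(-17 + c(W + 0*u, 10))*75 = (-17 + 5)*75 = -12*75 = -900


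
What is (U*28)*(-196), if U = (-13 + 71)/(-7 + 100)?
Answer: -318304/93 ≈ -3422.6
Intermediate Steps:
U = 58/93 ≈ 0.62366
(U*28)*(-196) = ((58/93)*28)*(-196) = (1624/93)*(-196) = -318304/93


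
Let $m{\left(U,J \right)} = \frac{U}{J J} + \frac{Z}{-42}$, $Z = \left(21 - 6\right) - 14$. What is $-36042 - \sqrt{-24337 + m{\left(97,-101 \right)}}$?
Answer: $-36042 - \frac{i \sqrt{437933961402}}{4242} \approx -36042.0 - 156.0 i$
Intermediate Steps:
$Z = 1$ ($Z = 15 - 14 = 1$)
$m{\left(U,J \right)} = - \frac{1}{42} + \frac{U}{J^{2}}$ ($m{\left(U,J \right)} = \frac{U}{J J} + 1 \frac{1}{-42} = \frac{U}{J^{2}} + 1 \left(- \frac{1}{42}\right) = \frac{U}{J^{2}} - \frac{1}{42} = - \frac{1}{42} + \frac{U}{J^{2}}$)
$-36042 - \sqrt{-24337 + m{\left(97,-101 \right)}} = -36042 - \sqrt{-24337 - \left(\frac{1}{42} - \frac{97}{10201}\right)} = -36042 - \sqrt{-24337 + \left(- \frac{1}{42} + 97 \cdot \frac{1}{10201}\right)} = -36042 - \sqrt{-24337 + \left(- \frac{1}{42} + \frac{97}{10201}\right)} = -36042 - \sqrt{-24337 - \frac{6127}{428442}} = -36042 - \sqrt{- \frac{10426999081}{428442}} = -36042 - \frac{i \sqrt{437933961402}}{4242}$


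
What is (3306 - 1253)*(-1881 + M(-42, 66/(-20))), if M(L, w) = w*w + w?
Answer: -384611073/100 ≈ -3.8461e+6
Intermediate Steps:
M(L, w) = w + w² (M(L, w) = w² + w = w + w²)
(3306 - 1253)*(-1881 + M(-42, 66/(-20))) = (3306 - 1253)*(-1881 + (66/(-20))*(1 + 66/(-20))) = 2053*(-1881 + (66*(-1/20))*(1 + 66*(-1/20))) = 2053*(-1881 - 33*(1 - 33/10)/10) = 2053*(-1881 - 33/10*(-23/10)) = 2053*(-1881 + 759/100) = 2053*(-187341/100) = -384611073/100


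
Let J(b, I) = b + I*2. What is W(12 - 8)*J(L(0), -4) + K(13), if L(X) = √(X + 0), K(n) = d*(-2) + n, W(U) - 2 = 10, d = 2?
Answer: -87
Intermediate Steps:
W(U) = 12 (W(U) = 2 + 10 = 12)
K(n) = -4 + n (K(n) = 2*(-2) + n = -4 + n)
L(X) = √X
J(b, I) = b + 2*I
W(12 - 8)*J(L(0), -4) + K(13) = 12*(√0 + 2*(-4)) + (-4 + 13) = 12*(0 - 8) + 9 = 12*(-8) + 9 = -96 + 9 = -87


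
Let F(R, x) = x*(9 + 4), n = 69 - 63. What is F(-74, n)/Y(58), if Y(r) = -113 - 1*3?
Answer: -39/58 ≈ -0.67241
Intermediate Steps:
n = 6
F(R, x) = 13*x (F(R, x) = x*13 = 13*x)
Y(r) = -116 (Y(r) = -113 - 3 = -116)
F(-74, n)/Y(58) = (13*6)/(-116) = 78*(-1/116) = -39/58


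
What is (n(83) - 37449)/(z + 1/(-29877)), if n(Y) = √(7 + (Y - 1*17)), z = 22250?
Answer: -1118863773/664763249 + 29877*√73/664763249 ≈ -1.6827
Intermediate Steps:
n(Y) = √(-10 + Y) (n(Y) = √(7 + (Y - 17)) = √(7 + (-17 + Y)) = √(-10 + Y))
(n(83) - 37449)/(z + 1/(-29877)) = (√(-10 + 83) - 37449)/(22250 + 1/(-29877)) = (√73 - 37449)/(22250 - 1/29877) = (-37449 + √73)/(664763249/29877) = (-37449 + √73)*(29877/664763249) = -1118863773/664763249 + 29877*√73/664763249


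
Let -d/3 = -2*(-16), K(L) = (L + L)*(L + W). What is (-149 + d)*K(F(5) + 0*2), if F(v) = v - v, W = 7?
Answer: 0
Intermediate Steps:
F(v) = 0
K(L) = 2*L*(7 + L) (K(L) = (L + L)*(L + 7) = (2*L)*(7 + L) = 2*L*(7 + L))
d = -96 (d = -(-6)*(-16) = -3*32 = -96)
(-149 + d)*K(F(5) + 0*2) = (-149 - 96)*(2*(0 + 0*2)*(7 + (0 + 0*2))) = -490*(0 + 0)*(7 + (0 + 0)) = -490*0*(7 + 0) = -490*0*7 = -245*0 = 0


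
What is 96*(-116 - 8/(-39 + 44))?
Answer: -56448/5 ≈ -11290.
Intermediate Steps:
96*(-116 - 8/(-39 + 44)) = 96*(-116 - 8/5) = 96*(-588/5) = -56448/5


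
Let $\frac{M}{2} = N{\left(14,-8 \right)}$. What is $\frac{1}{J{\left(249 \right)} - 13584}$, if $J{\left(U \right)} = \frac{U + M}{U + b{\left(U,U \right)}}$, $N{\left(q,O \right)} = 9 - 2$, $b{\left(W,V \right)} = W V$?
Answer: $- \frac{62250}{845603737} \approx -7.3616 \cdot 10^{-5}$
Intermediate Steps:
$b{\left(W,V \right)} = V W$
$N{\left(q,O \right)} = 7$ ($N{\left(q,O \right)} = 9 - 2 = 7$)
$M = 14$ ($M = 2 \cdot 7 = 14$)
$J{\left(U \right)} = \frac{14 + U}{U + U^{2}}$ ($J{\left(U \right)} = \frac{U + 14}{U + U U} = \frac{14 + U}{U + U^{2}}$)
$\frac{1}{J{\left(249 \right)} - 13584} = \frac{1}{\frac{14 + 249}{249 \left(1 + 249\right)} - 13584} = \frac{1}{\frac{1}{249} \cdot \frac{1}{250} \cdot 263 - 13584} = \frac{1}{\frac{263}{62250} - 13584} = \frac{1}{- \frac{845603737}{62250}} = - \frac{62250}{845603737}$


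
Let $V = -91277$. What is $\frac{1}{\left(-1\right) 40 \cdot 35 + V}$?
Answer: $- \frac{1}{92677} \approx -1.079 \cdot 10^{-5}$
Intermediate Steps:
$\frac{1}{\left(-1\right) 40 \cdot 35 + V} = \frac{1}{\left(-1\right) 40 \cdot 35 - 91277} = \frac{1}{\left(-40\right) 35 - 91277} = \frac{1}{-1400 - 91277} = \frac{1}{-92677} = - \frac{1}{92677}$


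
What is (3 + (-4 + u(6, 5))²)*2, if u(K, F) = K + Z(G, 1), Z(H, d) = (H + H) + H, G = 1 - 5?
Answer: 206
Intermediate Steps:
G = -4
Z(H, d) = 3*H (Z(H, d) = 2*H + H = 3*H)
u(K, F) = -12 + K (u(K, F) = K + 3*(-4) = K - 12 = -12 + K)
(3 + (-4 + u(6, 5))²)*2 = (3 + (-4 + (-12 + 6))²)*2 = (3 + (-4 - 6)²)*2 = (3 + (-10)²)*2 = (3 + 100)*2 = 103*2 = 206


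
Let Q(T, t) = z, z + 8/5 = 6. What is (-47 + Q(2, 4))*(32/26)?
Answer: -3408/65 ≈ -52.431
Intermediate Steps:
z = 22/5 (z = -8/5 + 6 = 22/5 ≈ 4.4000)
Q(T, t) = 22/5
(-47 + Q(2, 4))*(32/26) = (-47 + 22/5)*(32/26) = -6816/(5*26) = -213/5*16/13 = -3408/65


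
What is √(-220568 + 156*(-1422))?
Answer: 20*I*√1106 ≈ 665.13*I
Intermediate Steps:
√(-220568 + 156*(-1422)) = √(-220568 - 221832) = √(-442400) = 20*I*√1106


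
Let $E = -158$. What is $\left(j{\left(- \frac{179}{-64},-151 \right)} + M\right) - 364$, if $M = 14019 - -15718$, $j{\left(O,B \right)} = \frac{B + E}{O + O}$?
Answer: $\frac{5247879}{179} \approx 29318.0$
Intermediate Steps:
$j{\left(O,B \right)} = \frac{-158 + B}{2 O}$ ($j{\left(O,B \right)} = \frac{B - 158}{O + O} = \frac{-158 + B}{2 O}$)
$M = 29737$ ($M = 14019 + 15718 = 29737$)
$\left(j{\left(- \frac{179}{-64},-151 \right)} + M\right) - 364 = \left(\frac{-158 - 151}{2 \left(- \frac{179}{-64}\right)} + 29737\right) - 364 = \left(\frac{1}{2} \frac{1}{\left(-179\right) \left(- \frac{1}{64}\right)} \left(-309\right) + 29737\right) - 364 = \left(\frac{1}{2} \frac{1}{\frac{179}{64}} \left(-309\right) + 29737\right) - 364 = \left(\frac{1}{2} \cdot \frac{64}{179} \left(-309\right) + 29737\right) - 364 = \left(- \frac{9888}{179} + 29737\right) - 364 = \frac{5313035}{179} - 364 = \frac{5247879}{179}$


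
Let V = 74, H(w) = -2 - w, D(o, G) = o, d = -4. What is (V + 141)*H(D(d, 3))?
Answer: 430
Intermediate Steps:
(V + 141)*H(D(d, 3)) = (74 + 141)*(-2 - 1*(-4)) = 215*(-2 + 4) = 215*2 = 430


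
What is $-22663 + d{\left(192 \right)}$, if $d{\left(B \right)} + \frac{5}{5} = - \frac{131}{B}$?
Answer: $- \frac{4351619}{192} \approx -22665.0$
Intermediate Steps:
$d{\left(B \right)} = -1 - \frac{131}{B}$
$-22663 + d{\left(192 \right)} = -22663 + \frac{-131 - 192}{192} = -22663 + \frac{1}{192} \left(-323\right) = -22663 - \frac{323}{192} = - \frac{4351619}{192}$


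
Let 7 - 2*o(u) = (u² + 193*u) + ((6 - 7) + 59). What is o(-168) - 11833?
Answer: -19517/2 ≈ -9758.5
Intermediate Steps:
o(u) = -51/2 - 193*u/2 - u²/2 (o(u) = 7/2 - ((u² + 193*u) + ((6 - 7) + 59))/2 = 7/2 - ((u² + 193*u) + (-1 + 59))/2 = 7/2 - ((u² + 193*u) + 58)/2 = 7/2 - (58 + u² + 193*u)/2 = 7/2 + (-29 - 193*u/2 - u²/2) = -51/2 - 193*u/2 - u²/2)
o(-168) - 11833 = (-51/2 - 193/2*(-168) - ½*(-168)²) - 11833 = (-51/2 + 16212 - ½*28224) - 11833 = (-51/2 + 16212 - 14112) - 11833 = 4149/2 - 11833 = -19517/2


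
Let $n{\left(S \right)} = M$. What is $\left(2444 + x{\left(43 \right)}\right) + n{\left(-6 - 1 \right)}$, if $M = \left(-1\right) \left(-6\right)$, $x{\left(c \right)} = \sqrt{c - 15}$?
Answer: $2450 + 2 \sqrt{7} \approx 2455.3$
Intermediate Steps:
$x{\left(c \right)} = \sqrt{-15 + c}$
$M = 6$
$n{\left(S \right)} = 6$
$\left(2444 + x{\left(43 \right)}\right) + n{\left(-6 - 1 \right)} = \left(2444 + \sqrt{-15 + 43}\right) + 6 = \left(2444 + \sqrt{28}\right) + 6 = \left(2444 + 2 \sqrt{7}\right) + 6 = 2450 + 2 \sqrt{7}$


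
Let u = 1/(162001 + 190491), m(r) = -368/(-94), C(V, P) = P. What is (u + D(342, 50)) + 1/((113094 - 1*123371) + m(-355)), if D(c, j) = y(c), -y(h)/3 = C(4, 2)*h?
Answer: -349241130414929/170195474820 ≈ -2052.0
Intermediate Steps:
m(r) = 184/47 (m(r) = -368*(-1/94) = 184/47)
y(h) = -6*h
D(c, j) = -6*c
u = 1/352492 ≈ 2.8369e-6
(u + D(342, 50)) + 1/((113094 - 1*123371) + m(-355)) = (1/352492 - 6*342) + 1/((113094 - 1*123371) + 184/47) = (1/352492 - 2052) + 1/((113094 - 123371) + 184/47) = -723313583/352492 + 1/(-10277 + 184/47) = -723313583/352492 + 1/(-482835/47) = -723313583/352492 - 47/482835 = -349241130414929/170195474820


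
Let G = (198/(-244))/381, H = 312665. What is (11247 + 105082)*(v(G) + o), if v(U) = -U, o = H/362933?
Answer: 564941121014371/5623283902 ≈ 1.0046e+5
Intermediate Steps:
o = 312665/362933 ≈ 0.86150
G = -33/15494 (G = (198*(-1/244))*(1/381) = -99/122*1/381 = -33/15494 ≈ -0.0021299)
(11247 + 105082)*(v(G) + o) = (11247 + 105082)*(-1*(-33/15494) + 312665/362933) = 116329*(33/15494 + 312665/362933) = 116329*(4856408299/5623283902) = 564941121014371/5623283902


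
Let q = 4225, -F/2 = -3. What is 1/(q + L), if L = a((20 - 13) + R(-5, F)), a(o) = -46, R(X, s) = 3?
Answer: 1/4179 ≈ 0.00023929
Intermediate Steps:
F = 6 (F = -2*(-3) = 6)
L = -46
1/(q + L) = 1/(4225 - 46) = 1/4179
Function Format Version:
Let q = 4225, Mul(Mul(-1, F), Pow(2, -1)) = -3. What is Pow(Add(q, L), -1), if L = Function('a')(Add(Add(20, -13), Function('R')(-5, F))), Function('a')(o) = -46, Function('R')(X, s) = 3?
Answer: Rational(1, 4179) ≈ 0.00023929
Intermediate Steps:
F = 6 (F = Mul(-2, -3) = 6)
L = -46
Pow(Add(q, L), -1) = Pow(Add(4225, -46), -1) = Pow(4179, -1) = Rational(1, 4179)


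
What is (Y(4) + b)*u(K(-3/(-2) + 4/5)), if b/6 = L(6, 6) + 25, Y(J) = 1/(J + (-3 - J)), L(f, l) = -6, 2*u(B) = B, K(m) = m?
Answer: 7843/60 ≈ 130.72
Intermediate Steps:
u(B) = B/2
Y(J) = -⅓ (Y(J) = 1/(-3) = -⅓)
b = 114 (b = 6*(-6 + 25) = 6*19 = 114)
(Y(4) + b)*u(K(-3/(-2) + 4/5)) = (-⅓ + 114)*((-3/(-2) + 4/5)/2) = 341*((-3*(-½) + 4*(⅕))/2)/3 = 341*((3/2 + ⅘)/2)/3 = 341*((½)*(23/10))/3 = (341/3)*(23/20) = 7843/60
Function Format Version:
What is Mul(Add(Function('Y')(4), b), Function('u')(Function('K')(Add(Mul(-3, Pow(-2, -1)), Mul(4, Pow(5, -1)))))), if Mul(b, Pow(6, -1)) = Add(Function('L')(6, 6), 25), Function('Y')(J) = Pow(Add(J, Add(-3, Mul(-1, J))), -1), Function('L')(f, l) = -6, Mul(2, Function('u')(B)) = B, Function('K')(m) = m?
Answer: Rational(7843, 60) ≈ 130.72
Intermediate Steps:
Function('u')(B) = Mul(Rational(1, 2), B)
Function('Y')(J) = Rational(-1, 3) (Function('Y')(J) = Pow(-3, -1) = Rational(-1, 3))
b = 114 (b = Mul(6, Add(-6, 25)) = Mul(6, 19) = 114)
Mul(Add(Function('Y')(4), b), Function('u')(Function('K')(Add(Mul(-3, Pow(-2, -1)), Mul(4, Pow(5, -1)))))) = Mul(Add(Rational(-1, 3), 114), Mul(Rational(1, 2), Add(Mul(-3, Pow(-2, -1)), Mul(4, Pow(5, -1))))) = Mul(Rational(341, 3), Mul(Rational(1, 2), Add(Mul(-3, Rational(-1, 2)), Mul(4, Rational(1, 5))))) = Mul(Rational(341, 3), Mul(Rational(1, 2), Add(Rational(3, 2), Rational(4, 5)))) = Mul(Rational(341, 3), Mul(Rational(1, 2), Rational(23, 10))) = Mul(Rational(341, 3), Rational(23, 20)) = Rational(7843, 60)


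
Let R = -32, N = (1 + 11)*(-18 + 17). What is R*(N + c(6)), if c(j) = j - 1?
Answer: 224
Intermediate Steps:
N = -12 (N = 12*(-1) = -12)
c(j) = -1 + j
R*(N + c(6)) = -32*(-12 + (-1 + 6)) = -32*(-12 + 5) = -32*(-7) = 224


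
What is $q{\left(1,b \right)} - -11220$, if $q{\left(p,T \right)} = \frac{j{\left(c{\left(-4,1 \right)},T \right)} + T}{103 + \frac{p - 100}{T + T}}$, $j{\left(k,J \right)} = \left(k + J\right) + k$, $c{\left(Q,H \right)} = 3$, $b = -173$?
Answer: $\frac{400851500}{35737} \approx 11217.0$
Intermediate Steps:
$j{\left(k,J \right)} = J + 2 k$ ($j{\left(k,J \right)} = \left(J + k\right) + k = J + 2 k$)
$q{\left(p,T \right)} = \frac{6 + 2 T}{103 + \frac{-100 + p}{2 T}}$ ($q{\left(p,T \right)} = \frac{\left(T + 2 \cdot 3\right) + T}{103 + \frac{p - 100}{T + T}} = \frac{\left(T + 6\right) + T}{103 + \frac{-100 + p}{2 T}} = \frac{\left(6 + T\right) + T}{103 + \left(-100 + p\right) \frac{1}{2 T}} = \frac{6 + 2 T}{103 + \frac{-100 + p}{2 T}}$)
$q{\left(1,b \right)} - -11220 = 4 \left(-173\right) \frac{1}{-100 + 1 + 206 \left(-173\right)} \left(3 - 173\right) - -11220 = 4 \left(-173\right) \frac{1}{-100 + 1 - 35638} \left(-170\right) + 11220 = 4 \left(-173\right) \frac{1}{-35737} \left(-170\right) + 11220 = 4 \left(-173\right) \left(- \frac{1}{35737}\right) \left(-170\right) + 11220 = - \frac{117640}{35737} + 11220 = \frac{400851500}{35737}$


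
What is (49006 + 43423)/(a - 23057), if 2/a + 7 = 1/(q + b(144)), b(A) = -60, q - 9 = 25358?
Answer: -8186806246/2042276025 ≈ -4.0087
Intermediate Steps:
q = 25367 (q = 9 + 25358 = 25367)
a = -25307/88574 (a = 2/(-7 + 1/(25367 - 60)) = 2/(-7 + 1/25307) = 2/(-177148/25307) = 2*(-25307/177148) = -25307/88574 ≈ -0.28572)
(49006 + 43423)/(a - 23057) = (49006 + 43423)/(-25307/88574 - 23057) = 92429/(-2042276025/88574) = 92429*(-88574/2042276025) = -8186806246/2042276025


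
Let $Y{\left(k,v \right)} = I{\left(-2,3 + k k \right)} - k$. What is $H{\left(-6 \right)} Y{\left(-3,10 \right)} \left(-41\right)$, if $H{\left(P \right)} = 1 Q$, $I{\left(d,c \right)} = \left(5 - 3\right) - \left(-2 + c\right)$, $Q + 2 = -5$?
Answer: $-1435$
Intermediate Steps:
$Q = -7$ ($Q = -2 - 5 = -7$)
$I{\left(d,c \right)} = 4 - c$ ($I{\left(d,c \right)} = 2 - \left(-2 + c\right) = 4 - c$)
$Y{\left(k,v \right)} = 1 - k - k^{2}$ ($Y{\left(k,v \right)} = \left(4 - \left(3 + k k\right)\right) - k = \left(4 - \left(3 + k^{2}\right)\right) - k = \left(1 - k^{2}\right) - k = 1 - k - k^{2}$)
$H{\left(P \right)} = -7$ ($H{\left(P \right)} = 1 \left(-7\right) = -7$)
$H{\left(-6 \right)} Y{\left(-3,10 \right)} \left(-41\right) = - 7 \left(1 - -3 - \left(-3\right)^{2}\right) \left(-41\right) = - 7 \left(1 + 3 - 9\right) \left(-41\right) = \left(-7\right) \left(-5\right) \left(-41\right) = 35 \left(-41\right) = -1435$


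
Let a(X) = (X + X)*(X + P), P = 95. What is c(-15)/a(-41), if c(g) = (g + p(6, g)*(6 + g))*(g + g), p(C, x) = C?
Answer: -115/246 ≈ -0.46748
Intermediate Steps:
a(X) = 2*X*(95 + X) (a(X) = (X + X)*(X + 95) = (2*X)*(95 + X) = 2*X*(95 + X))
c(g) = 2*g*(36 + 7*g) (c(g) = (g + 6*(6 + g))*(g + g) = (g + (36 + 6*g))*(2*g) = (36 + 7*g)*(2*g) = 2*g*(36 + 7*g))
c(-15)/a(-41) = (2*(-15)*(36 + 7*(-15)))/((2*(-41)*(95 - 41))) = (2*(-15)*(36 - 105))/((2*(-41)*54)) = (2*(-15)*(-69))/(-4428) = 2070*(-1/4428) = -115/246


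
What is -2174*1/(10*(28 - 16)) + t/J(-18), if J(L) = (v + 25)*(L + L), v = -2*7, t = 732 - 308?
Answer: -37991/1980 ≈ -19.187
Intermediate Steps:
t = 424
v = -14
J(L) = 22*L (J(L) = (-14 + 25)*(L + L) = 11*(2*L) = 22*L)
-2174*1/(10*(28 - 16)) + t/J(-18) = -2174*1/(10*(28 - 16)) + 424/((22*(-18))) = -2174/(12*10) + 424/(-396) = -2174/120 + 424*(-1/396) = -2174*1/120 - 106/99 = -1087/60 - 106/99 = -37991/1980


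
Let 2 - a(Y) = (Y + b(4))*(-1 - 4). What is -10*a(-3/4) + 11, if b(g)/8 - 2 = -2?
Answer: 57/2 ≈ 28.500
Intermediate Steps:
b(g) = 0 (b(g) = 16 + 8*(-2) = 16 - 16 = 0)
a(Y) = 2 + 5*Y (a(Y) = 2 - (Y + 0)*(-1 - 4) = 2 - Y*(-5) = 2 - (-5)*Y = 2 + 5*Y)
-10*a(-3/4) + 11 = -10*(2 + 5*(-3/4)) + 11 = -10*(2 + 5*(-3*¼)) + 11 = -10*(2 + 5*(-¾)) + 11 = -10*(2 - 15/4) + 11 = -10*(-7/4) + 11 = 35/2 + 11 = 57/2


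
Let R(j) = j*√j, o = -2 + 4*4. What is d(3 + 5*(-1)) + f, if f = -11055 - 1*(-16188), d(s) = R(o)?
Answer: 5133 + 14*√14 ≈ 5185.4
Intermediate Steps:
o = 14 (o = -2 + 16 = 14)
R(j) = j^(3/2)
d(s) = 14*√14 (d(s) = 14^(3/2) = 14*√14)
f = 5133 (f = -11055 + 16188 = 5133)
d(3 + 5*(-1)) + f = 14*√14 + 5133 = 5133 + 14*√14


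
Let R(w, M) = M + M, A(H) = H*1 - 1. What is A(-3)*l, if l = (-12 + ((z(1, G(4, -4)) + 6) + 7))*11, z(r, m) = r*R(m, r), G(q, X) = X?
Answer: -132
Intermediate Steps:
A(H) = -1 + H (A(H) = H - 1 = -1 + H)
R(w, M) = 2*M
z(r, m) = 2*r² (z(r, m) = r*(2*r) = 2*r²)
l = 33 (l = (-12 + ((2*1² + 6) + 7))*11 = (-12 + ((2*1 + 6) + 7))*11 = (-12 + ((2 + 6) + 7))*11 = (-12 + (8 + 7))*11 = (-12 + 15)*11 = 3*11 = 33)
A(-3)*l = (-1 - 3)*33 = -4*33 = -132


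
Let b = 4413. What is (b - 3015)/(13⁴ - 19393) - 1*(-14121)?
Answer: 21577121/1528 ≈ 14121.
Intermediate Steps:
(b - 3015)/(13⁴ - 19393) - 1*(-14121) = (4413 - 3015)/(13⁴ - 19393) - 1*(-14121) = 1398/(28561 - 19393) + 14121 = 1398/9168 + 14121 = 1398*(1/9168) + 14121 = 233/1528 + 14121 = 21577121/1528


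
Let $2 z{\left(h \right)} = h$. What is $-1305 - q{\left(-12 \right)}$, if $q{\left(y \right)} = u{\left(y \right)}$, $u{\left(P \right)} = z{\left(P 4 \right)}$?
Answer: $-1281$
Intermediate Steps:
$z{\left(h \right)} = \frac{h}{2}$
$u{\left(P \right)} = 2 P$ ($u{\left(P \right)} = \frac{P 4}{2} = \frac{4 P}{2} = 2 P$)
$q{\left(y \right)} = 2 y$
$-1305 - q{\left(-12 \right)} = -1305 - 2 \left(-12\right) = -1305 - -24 = -1305 + 24 = -1281$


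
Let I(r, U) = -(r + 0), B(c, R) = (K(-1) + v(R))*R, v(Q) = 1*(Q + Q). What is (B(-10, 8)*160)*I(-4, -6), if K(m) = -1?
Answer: 76800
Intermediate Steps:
v(Q) = 2*Q (v(Q) = 1*(2*Q) = 2*Q)
B(c, R) = R*(-1 + 2*R) (B(c, R) = (-1 + 2*R)*R = R*(-1 + 2*R))
I(r, U) = -r
(B(-10, 8)*160)*I(-4, -6) = ((8*(-1 + 2*8))*160)*(-1*(-4)) = ((8*(-1 + 16))*160)*4 = ((8*15)*160)*4 = (120*160)*4 = 19200*4 = 76800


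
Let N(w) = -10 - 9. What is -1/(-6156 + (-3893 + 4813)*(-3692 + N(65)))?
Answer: 1/3420276 ≈ 2.9237e-7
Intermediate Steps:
N(w) = -19
-1/(-6156 + (-3893 + 4813)*(-3692 + N(65))) = -1/(-6156 + (-3893 + 4813)*(-3692 - 19)) = -1/(-6156 + 920*(-3711)) = -1/(-6156 - 3414120) = -1/(-3420276) = -1*(-1/3420276) = 1/3420276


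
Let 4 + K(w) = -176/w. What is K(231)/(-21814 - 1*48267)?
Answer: 100/1471701 ≈ 6.7949e-5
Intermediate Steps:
K(w) = -4 - 176/w
K(231)/(-21814 - 1*48267) = (-4 - 176/231)/(-21814 - 1*48267) = (-4 - 176*1/231)/(-21814 - 48267) = (-4 - 16/21)/(-70081) = -100/21*(-1/70081) = 100/1471701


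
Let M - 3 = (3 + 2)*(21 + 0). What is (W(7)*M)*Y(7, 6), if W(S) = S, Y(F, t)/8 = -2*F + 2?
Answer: -72576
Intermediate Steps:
M = 108 (M = 3 + (3 + 2)*(21 + 0) = 3 + 5*21 = 3 + 105 = 108)
Y(F, t) = 16 - 16*F (Y(F, t) = 8*(-2*F + 2) = 8*(2 - 2*F) = 16 - 16*F)
(W(7)*M)*Y(7, 6) = (7*108)*(16 - 16*7) = 756*(16 - 112) = 756*(-96) = -72576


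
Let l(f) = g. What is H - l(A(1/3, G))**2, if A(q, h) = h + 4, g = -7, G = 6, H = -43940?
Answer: -43989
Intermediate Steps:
A(q, h) = 4 + h
l(f) = -7
H - l(A(1/3, G))**2 = -43940 - 1*(-7)**2 = -43940 - 1*49 = -43940 - 49 = -43989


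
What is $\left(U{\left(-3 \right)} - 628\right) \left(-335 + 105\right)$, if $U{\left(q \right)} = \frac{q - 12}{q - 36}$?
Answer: $\frac{1876570}{13} \approx 1.4435 \cdot 10^{5}$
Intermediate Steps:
$U{\left(q \right)} = \frac{-12 + q}{-36 + q}$
$\left(U{\left(-3 \right)} - 628\right) \left(-335 + 105\right) = \left(\frac{-12 - 3}{-36 - 3} - 628\right) \left(-335 + 105\right) = \left(\frac{1}{-39} \left(-15\right) - 628\right) \left(-230\right) = \left(\left(- \frac{1}{39}\right) \left(-15\right) - 628\right) \left(-230\right) = \left(\frac{5}{13} - 628\right) \left(-230\right) = \left(- \frac{8159}{13}\right) \left(-230\right) = \frac{1876570}{13}$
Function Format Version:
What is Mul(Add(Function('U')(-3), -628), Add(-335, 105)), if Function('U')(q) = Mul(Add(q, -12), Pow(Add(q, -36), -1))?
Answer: Rational(1876570, 13) ≈ 1.4435e+5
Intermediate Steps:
Function('U')(q) = Mul(Pow(Add(-36, q), -1), Add(-12, q)) (Function('U')(q) = Mul(Add(-12, q), Pow(Add(-36, q), -1)) = Mul(Pow(Add(-36, q), -1), Add(-12, q)))
Mul(Add(Function('U')(-3), -628), Add(-335, 105)) = Mul(Add(Mul(Pow(Add(-36, -3), -1), Add(-12, -3)), -628), Add(-335, 105)) = Mul(Add(Mul(Pow(-39, -1), -15), -628), -230) = Mul(Add(Mul(Rational(-1, 39), -15), -628), -230) = Mul(Add(Rational(5, 13), -628), -230) = Mul(Rational(-8159, 13), -230) = Rational(1876570, 13)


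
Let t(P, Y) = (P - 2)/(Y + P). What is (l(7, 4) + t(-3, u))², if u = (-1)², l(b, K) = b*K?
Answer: 3721/4 ≈ 930.25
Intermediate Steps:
l(b, K) = K*b
u = 1
t(P, Y) = (-2 + P)/(P + Y)
(l(7, 4) + t(-3, u))² = (4*7 + (-2 - 3)/(-3 + 1))² = (28 - 5/(-2))² = (28 - ½*(-5))² = (28 + 5/2)² = (61/2)² = 3721/4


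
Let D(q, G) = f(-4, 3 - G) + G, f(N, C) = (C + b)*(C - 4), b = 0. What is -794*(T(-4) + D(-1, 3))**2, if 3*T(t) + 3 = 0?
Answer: -3176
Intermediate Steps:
f(N, C) = C*(-4 + C) (f(N, C) = (C + 0)*(C - 4) = C*(-4 + C))
T(t) = -1 (T(t) = -1 + (1/3)*0 = -1 + 0 = -1)
D(q, G) = G + (-1 - G)*(3 - G) (D(q, G) = (3 - G)*(-4 + (3 - G)) + G = (3 - G)*(-1 - G) + G = (-1 - G)*(3 - G) + G = G + (-1 - G)*(3 - G))
-794*(T(-4) + D(-1, 3))**2 = -794*(-1 + (-3 + 3**2 - 1*3))**2 = -794*(-1 + (-3 + 9 - 3))**2 = -794*(-1 + 3)**2 = -794*2**2 = -794*4 = -3176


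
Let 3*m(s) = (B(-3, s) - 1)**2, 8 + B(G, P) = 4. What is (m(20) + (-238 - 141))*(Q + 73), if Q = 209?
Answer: -104528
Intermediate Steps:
B(G, P) = -4 (B(G, P) = -8 + 4 = -4)
m(s) = 25/3 (m(s) = (-4 - 1)**2/3 = (1/3)*(-5)**2 = (1/3)*25 = 25/3)
(m(20) + (-238 - 141))*(Q + 73) = (25/3 + (-238 - 141))*(209 + 73) = (25/3 - 379)*282 = -1112/3*282 = -104528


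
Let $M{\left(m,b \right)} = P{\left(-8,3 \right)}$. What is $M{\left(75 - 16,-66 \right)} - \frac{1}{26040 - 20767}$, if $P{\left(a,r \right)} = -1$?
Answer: $- \frac{5274}{5273} \approx -1.0002$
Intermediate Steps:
$M{\left(m,b \right)} = -1$
$M{\left(75 - 16,-66 \right)} - \frac{1}{26040 - 20767} = -1 - \frac{1}{26040 - 20767} = -1 - \frac{1}{5273} = - \frac{5274}{5273}$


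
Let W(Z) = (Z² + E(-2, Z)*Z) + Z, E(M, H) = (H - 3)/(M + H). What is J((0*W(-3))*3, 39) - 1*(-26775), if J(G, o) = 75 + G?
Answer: 26850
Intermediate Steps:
E(M, H) = (-3 + H)/(H + M)
W(Z) = Z + Z² + Z*(-3 + Z)/(-2 + Z) (W(Z) = (Z² + ((-3 + Z)/(Z - 2))*Z) + Z = (Z² + ((-3 + Z)/(-2 + Z))*Z) + Z = (Z² + Z*(-3 + Z)/(-2 + Z)) + Z = Z + Z² + Z*(-3 + Z)/(-2 + Z))
J((0*W(-3))*3, 39) - 1*(-26775) = (75 + (0*(-3*(-5 + (-3)²)/(-2 - 3)))*3) - 1*(-26775) = (75 + (0*(-3*(-5 + 9)/(-5)))*3) + 26775 = (75 + (0*(-3*(-⅕)*4))*3) + 26775 = (75 + (0*(12/5))*3) + 26775 = (75 + 0*3) + 26775 = (75 + 0) + 26775 = 75 + 26775 = 26850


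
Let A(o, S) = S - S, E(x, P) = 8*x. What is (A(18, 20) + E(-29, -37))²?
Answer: 53824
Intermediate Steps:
A(o, S) = 0
(A(18, 20) + E(-29, -37))² = (0 + 8*(-29))² = (0 - 232)² = (-232)² = 53824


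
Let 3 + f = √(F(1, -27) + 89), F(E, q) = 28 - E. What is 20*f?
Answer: -60 + 40*√29 ≈ 155.41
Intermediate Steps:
f = -3 + 2*√29 (f = -3 + √((28 - 1*1) + 89) = -3 + √((28 - 1) + 89) = -3 + √(27 + 89) = -3 + √116 = -3 + 2*√29 ≈ 7.7703)
20*f = 20*(-3 + 2*√29) = -60 + 40*√29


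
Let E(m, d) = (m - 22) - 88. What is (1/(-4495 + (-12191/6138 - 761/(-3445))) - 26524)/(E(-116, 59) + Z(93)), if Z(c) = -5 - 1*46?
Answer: 2522059624389158/26338806744779 ≈ 95.755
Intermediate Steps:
E(m, d) = -110 + m (E(m, d) = (-22 + m) - 88 = -110 + m)
Z(c) = -51 (Z(c) = -5 - 46 = -51)
(1/(-4495 + (-12191/6138 - 761/(-3445))) - 26524)/(E(-116, 59) + Z(93)) = (1/(-4495 + (-12191/6138 - 761/(-3445))) - 26524)/((-110 - 116) - 51) = (1/(-4495 + (-12191*1/6138 - 761*(-1/3445))) - 26524)/(-226 - 51) = (1/(-4495 + (-12191/6138 + 761/3445)) - 26524)/(-277) = (1/(-4495 - 37326977/21145410) - 26524)*(-1/277) = (1/(-95085944927/21145410) - 26524)*(-1/277) = (-21145410/95085944927 - 26524)*(-1/277) = -2522059624389158/95085944927*(-1/277) = 2522059624389158/26338806744779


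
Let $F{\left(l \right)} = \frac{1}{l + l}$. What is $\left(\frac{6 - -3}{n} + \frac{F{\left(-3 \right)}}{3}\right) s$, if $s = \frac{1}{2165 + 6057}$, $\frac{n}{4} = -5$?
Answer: $- \frac{91}{1479960} \approx -6.1488 \cdot 10^{-5}$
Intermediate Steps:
$n = -20$ ($n = 4 \left(-5\right) = -20$)
$F{\left(l \right)} = \frac{1}{2 l}$
$s = \frac{1}{8222} \approx 0.00012162$
$\left(\frac{6 - -3}{n} + \frac{F{\left(-3 \right)}}{3}\right) s = \left(\frac{6 - -3}{-20} + \frac{\frac{1}{2} \frac{1}{-3}}{3}\right) \frac{1}{8222} = \left(\left(6 + 3\right) \left(- \frac{1}{20}\right) + \frac{1}{2} \left(- \frac{1}{3}\right) \frac{1}{3}\right) \frac{1}{8222} = \left(9 \left(- \frac{1}{20}\right) - \frac{1}{18}\right) \frac{1}{8222} = \left(- \frac{9}{20} - \frac{1}{18}\right) \frac{1}{8222} = \left(- \frac{91}{180}\right) \frac{1}{8222} = - \frac{91}{1479960}$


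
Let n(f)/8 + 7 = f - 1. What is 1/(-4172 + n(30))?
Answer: -1/3996 ≈ -0.00025025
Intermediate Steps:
n(f) = -64 + 8*f (n(f) = -56 + 8*(f - 1) = -56 + 8*(-1 + f) = -56 + (-8 + 8*f) = -64 + 8*f)
1/(-4172 + n(30)) = 1/(-4172 + (-64 + 8*30)) = 1/(-4172 + (-64 + 240)) = 1/(-4172 + 176) = 1/(-3996) = -1/3996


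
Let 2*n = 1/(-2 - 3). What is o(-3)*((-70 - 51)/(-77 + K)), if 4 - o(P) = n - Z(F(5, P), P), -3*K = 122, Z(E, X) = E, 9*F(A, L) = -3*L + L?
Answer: 17303/3530 ≈ 4.9017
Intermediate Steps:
F(A, L) = -2*L/9 (F(A, L) = (-3*L + L)/9 = (-2*L)/9 = -2*L/9)
K = -122/3 (K = -⅓*122 = -122/3 ≈ -40.667)
n = -⅒ (n = 1/(2*(-2 - 3)) = (½)/(-5) = (½)*(-⅕) = -⅒ ≈ -0.10000)
o(P) = 41/10 - 2*P/9 (o(P) = 4 - (-⅒ - (-2)*P/9) = 4 - (-⅒ + 2*P/9) = 4 + (⅒ - 2*P/9) = 41/10 - 2*P/9)
o(-3)*((-70 - 51)/(-77 + K)) = (41/10 - 2/9*(-3))*((-70 - 51)/(-77 - 122/3)) = (41/10 + ⅔)*(-121/(-353/3)) = 143*(-121*(-3/353))/30 = (143/30)*(363/353) = 17303/3530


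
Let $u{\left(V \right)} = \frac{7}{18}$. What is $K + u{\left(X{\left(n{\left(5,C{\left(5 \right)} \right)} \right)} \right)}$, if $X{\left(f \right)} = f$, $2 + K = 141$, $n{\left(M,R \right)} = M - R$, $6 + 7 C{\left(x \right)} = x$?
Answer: $\frac{2509}{18} \approx 139.39$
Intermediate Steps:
$C{\left(x \right)} = - \frac{6}{7} + \frac{x}{7}$
$K = 139$ ($K = -2 + 141 = 139$)
$u{\left(V \right)} = \frac{7}{18}$ ($u{\left(V \right)} = 7 \cdot \frac{1}{18} = \frac{7}{18}$)
$K + u{\left(X{\left(n{\left(5,C{\left(5 \right)} \right)} \right)} \right)} = 139 + \frac{7}{18} = \frac{2509}{18}$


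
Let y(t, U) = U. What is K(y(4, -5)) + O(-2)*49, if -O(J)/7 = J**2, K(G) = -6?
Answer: -1378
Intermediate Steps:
O(J) = -7*J**2
K(y(4, -5)) + O(-2)*49 = -6 - 7*(-2)**2*49 = -6 - 7*4*49 = -6 - 28*49 = -6 - 1372 = -1378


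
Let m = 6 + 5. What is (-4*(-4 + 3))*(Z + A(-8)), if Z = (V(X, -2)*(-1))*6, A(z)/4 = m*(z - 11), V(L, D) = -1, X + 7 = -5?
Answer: -3320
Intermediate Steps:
m = 11
X = -12 (X = -7 - 5 = -12)
A(z) = -484 + 44*z (A(z) = 4*(11*(z - 11)) = 4*(11*(-11 + z)) = 4*(-121 + 11*z) = -484 + 44*z)
Z = 6 (Z = -1*(-1)*6 = 1*6 = 6)
(-4*(-4 + 3))*(Z + A(-8)) = (-4*(-4 + 3))*(6 + (-484 + 44*(-8))) = (-4*(-1))*(6 + (-484 - 352)) = 4*(6 - 836) = 4*(-830) = -3320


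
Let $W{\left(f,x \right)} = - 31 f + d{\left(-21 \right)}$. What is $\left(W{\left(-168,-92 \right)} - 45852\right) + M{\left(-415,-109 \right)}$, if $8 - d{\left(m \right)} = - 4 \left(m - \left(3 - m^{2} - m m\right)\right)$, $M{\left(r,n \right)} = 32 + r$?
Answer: $-37587$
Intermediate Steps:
$d{\left(m \right)} = -4 + 4 m + 8 m^{2}$ ($d{\left(m \right)} = 8 - - 4 \left(m - \left(3 - m^{2} - m m\right)\right) = 8 - - 4 \left(m + \left(\left(m^{2} + m^{2}\right) - 3\right)\right) = 8 - - 4 \left(m + \left(2 m^{2} - 3\right)\right) = 8 - - 4 \left(m + \left(-3 + 2 m^{2}\right)\right) = 8 - - 4 \left(-3 + m + 2 m^{2}\right) = 8 - \left(12 - 8 m^{2} - 4 m\right) = 8 + \left(-12 + 4 m + 8 m^{2}\right) = -4 + 4 m + 8 m^{2}$)
$W{\left(f,x \right)} = 3440 - 31 f$ ($W{\left(f,x \right)} = - 31 f + \left(-4 + 4 \left(-21\right) + 8 \left(-21\right)^{2}\right) = - 31 f - -3440 = - 31 f + 3440 = 3440 - 31 f$)
$\left(W{\left(-168,-92 \right)} - 45852\right) + M{\left(-415,-109 \right)} = \left(\left(3440 - -5208\right) - 45852\right) + \left(32 - 415\right) = \left(\left(3440 + 5208\right) - 45852\right) - 383 = \left(8648 - 45852\right) - 383 = -37204 - 383 = -37587$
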